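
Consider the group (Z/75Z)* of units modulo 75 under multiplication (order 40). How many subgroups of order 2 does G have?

3

|G| = 40 and 2 | 40, so subgroups of order 2 are possible by Lagrange.
The subgroups of order 2 are: {1, 26}; {1, 49}; {1, 74}.
So G has 3 subgroups of order 2.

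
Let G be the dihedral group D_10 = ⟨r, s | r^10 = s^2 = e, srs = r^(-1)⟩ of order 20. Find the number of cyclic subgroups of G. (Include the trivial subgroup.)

14

Each element a generates a cyclic subgroup ⟨a⟩; distinct elements may generate the same one (a cyclic group of order d has φ(d) generators).
Cyclic subgroups by order — order 1: 1; order 2: 11; order 5: 1; order 10: 1.
Total: 14.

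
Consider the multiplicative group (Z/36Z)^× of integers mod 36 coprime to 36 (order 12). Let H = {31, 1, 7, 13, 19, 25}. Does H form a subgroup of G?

Yes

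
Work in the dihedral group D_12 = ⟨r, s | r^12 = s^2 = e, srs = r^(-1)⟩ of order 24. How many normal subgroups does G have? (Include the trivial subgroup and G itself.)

G has 34 subgroups. Checking conjugation-invariance by order — order 1: 1/1 normal; order 2: 1/13 normal; order 3: 1/1 normal; order 4: 1/7 normal; order 6: 1/5 normal; order 8: 0/3 normal; order 12: 3/3 normal; order 24: 1/1 normal.
Total normal subgroups: 9.

9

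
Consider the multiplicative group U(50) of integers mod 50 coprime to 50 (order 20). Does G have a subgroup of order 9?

9 does not divide |G| = 20, so by Lagrange no subgroup of order 9 exists.

No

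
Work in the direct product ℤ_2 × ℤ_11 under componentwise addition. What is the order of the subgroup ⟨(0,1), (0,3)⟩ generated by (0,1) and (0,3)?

11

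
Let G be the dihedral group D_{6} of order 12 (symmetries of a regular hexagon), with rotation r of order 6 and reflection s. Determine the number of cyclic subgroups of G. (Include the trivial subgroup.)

A cyclic subgroup of order d is generated by each of its φ(d) elements of order d, so the cyclic subgroups of order d number (#elements of order d)/φ(d).
Cyclic subgroups by order — order 1: 1; order 2: 7; order 3: 1; order 6: 1.
Total: 10.

10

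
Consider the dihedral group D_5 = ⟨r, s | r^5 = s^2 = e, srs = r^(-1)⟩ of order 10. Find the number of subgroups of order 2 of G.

|G| = 10 and 2 | 10, so subgroups of order 2 are possible by Lagrange.
The subgroups of order 2 are: {e, r^2s}; {e, r^3s}; {e, r^4s}; {e, rs}; … (5 in all).
So G has 5 subgroups of order 2.

5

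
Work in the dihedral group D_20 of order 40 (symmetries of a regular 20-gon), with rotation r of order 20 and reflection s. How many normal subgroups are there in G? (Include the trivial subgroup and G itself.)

9

G has 48 subgroups. Checking conjugation-invariance by order — order 1: 1/1 normal; order 2: 1/21 normal; order 4: 1/11 normal; order 5: 1/1 normal; order 8: 0/5 normal; order 10: 1/5 normal; order 20: 3/3 normal; order 40: 1/1 normal.
Total normal subgroups: 9.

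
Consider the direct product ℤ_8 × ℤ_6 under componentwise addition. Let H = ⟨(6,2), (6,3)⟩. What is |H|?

24

|⟨(6,2)⟩| = 12 and |⟨(6,3)⟩| = 4, so |H| is a multiple of lcm(12, 4) = 12 and divides |G| = 48.
Closing under the operation: H = {(0,0), (0,1), (0,2), (0,3), (0,4), (0,5), (2,0), (2,1), (2,2), (2,3), (2,4), (2,5), (4,0), (4,1), (4,2), (4,3), (4,4), (4,5), (6,0), (6,1), (6,2), (6,3), (6,4), (6,5)}, so |H| = 24.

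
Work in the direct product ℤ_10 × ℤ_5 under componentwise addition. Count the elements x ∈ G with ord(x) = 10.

An element (a,b) has order lcm(ord(a), ord(b)); count pairs with lcm equal to 10.
Enumerating gives 24 such elements.

24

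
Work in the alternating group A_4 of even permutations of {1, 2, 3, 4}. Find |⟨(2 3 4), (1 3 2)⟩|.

|⟨(2 3 4)⟩| = 3 and |⟨(1 3 2)⟩| = 3, so |H| is a multiple of lcm(3, 3) = 3 and divides |G| = 12.
Closing {(2 3 4), (1 3 2)} under the group operation gives all of G, so |H| = 12.

12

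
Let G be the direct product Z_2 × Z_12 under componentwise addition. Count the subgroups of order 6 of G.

3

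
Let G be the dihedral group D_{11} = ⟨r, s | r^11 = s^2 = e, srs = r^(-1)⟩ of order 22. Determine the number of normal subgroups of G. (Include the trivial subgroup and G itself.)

3

G has 14 subgroups. Checking conjugation-invariance by order — order 1: 1/1 normal; order 2: 0/11 normal; order 11: 1/1 normal; order 22: 1/1 normal.
Total normal subgroups: 3.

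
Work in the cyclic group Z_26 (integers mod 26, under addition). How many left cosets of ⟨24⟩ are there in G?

|⟨24⟩| = 13 and |G| = 26.
By Lagrange, [G : H] = |G|/|H| = 26/13 = 2.

2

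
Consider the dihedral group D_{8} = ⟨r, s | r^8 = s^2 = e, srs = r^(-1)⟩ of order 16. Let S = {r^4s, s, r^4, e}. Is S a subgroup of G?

|S| = 4 divides |G| = 16, consistent with Lagrange.
S contains the identity, every element's inverse is in S, and S is closed under ·: it is a subgroup.

Yes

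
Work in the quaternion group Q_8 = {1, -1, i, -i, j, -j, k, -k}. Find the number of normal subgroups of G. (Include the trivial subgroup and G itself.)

G has 6 subgroups. Checking conjugation-invariance by order — order 1: 1/1 normal; order 2: 1/1 normal; order 4: 3/3 normal; order 8: 1/1 normal.
Total normal subgroups: 6.

6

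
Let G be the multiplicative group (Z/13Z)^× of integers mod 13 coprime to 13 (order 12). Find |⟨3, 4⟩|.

6

|⟨3⟩| = 3 and |⟨4⟩| = 6, so |H| is a multiple of lcm(3, 6) = 6 and divides |G| = 12.
Closing under the operation: H = {1, 3, 4, 9, 10, 12}, so |H| = 6.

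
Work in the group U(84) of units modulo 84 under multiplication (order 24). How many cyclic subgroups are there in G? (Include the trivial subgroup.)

A cyclic subgroup of order d is generated by each of its φ(d) elements of order d, so the cyclic subgroups of order d number (#elements of order d)/φ(d).
Cyclic subgroups by order — order 1: 1; order 2: 7; order 3: 1; order 6: 7.
Total: 16.

16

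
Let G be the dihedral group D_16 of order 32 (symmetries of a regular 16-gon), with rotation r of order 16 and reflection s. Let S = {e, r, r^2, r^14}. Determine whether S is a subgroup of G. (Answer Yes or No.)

No

r ∈ S but its inverse r^15 ∉ S, so S is not a subgroup.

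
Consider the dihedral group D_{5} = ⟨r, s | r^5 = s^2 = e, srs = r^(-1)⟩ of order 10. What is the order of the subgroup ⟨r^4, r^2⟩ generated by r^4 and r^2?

5

|⟨r^4⟩| = 5 and |⟨r^2⟩| = 5, so |H| is a multiple of lcm(5, 5) = 5 and divides |G| = 10.
Closing under the operation: H = {e, r, r^2, r^3, r^4}, so |H| = 5.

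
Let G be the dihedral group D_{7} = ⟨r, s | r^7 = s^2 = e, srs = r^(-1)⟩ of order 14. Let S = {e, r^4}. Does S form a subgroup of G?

r^4 ∈ S but its inverse r^3 ∉ S, so S is not a subgroup.

No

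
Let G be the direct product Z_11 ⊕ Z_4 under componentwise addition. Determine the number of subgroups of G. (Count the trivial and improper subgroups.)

|G| = 44, so by Lagrange every subgroup order divides 44. Divisors: 1, 2, 4, 11, 22, 44.
Subgroups by order — order 1: 1; order 2: 1; order 4: 1; order 11: 1; order 22: 1; order 44: 1.
Total: 1 + 1 + 1 + 1 + 1 + 1 = 6.

6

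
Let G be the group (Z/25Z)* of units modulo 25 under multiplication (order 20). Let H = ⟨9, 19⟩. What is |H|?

10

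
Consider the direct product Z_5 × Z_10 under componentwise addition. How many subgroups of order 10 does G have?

|G| = 50 and 10 | 50, so subgroups of order 10 are possible by Lagrange.
The subgroups of order 10 are: {(0,0), (0,1), (0,2), (0,3), (0,4), (0,5), (0,6), (0,7), (0,8), (0,9)}; {(0,0), (0,5), (1,0), (1,5), (2,0), (2,5), (3,0), (3,5), (4,0), (4,5)}; {(0,0), (0,5), (1,1), (1,6), (2,2), (2,7), (3,3), (3,8), (4,4), (4,9)}; {(0,0), (0,5), (1,2), (1,7), (2,4), (2,9), (3,1), (3,6), (4,3), (4,8)}; … (6 in all).
So G has 6 subgroups of order 10.

6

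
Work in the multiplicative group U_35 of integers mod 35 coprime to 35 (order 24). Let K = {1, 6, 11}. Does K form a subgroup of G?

11 ∈ K but its inverse 16 ∉ K, so K is not a subgroup.

No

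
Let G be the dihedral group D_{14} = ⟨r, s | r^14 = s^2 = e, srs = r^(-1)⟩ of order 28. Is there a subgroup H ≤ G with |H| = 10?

No

10 does not divide |G| = 28, so by Lagrange no subgroup of order 10 exists.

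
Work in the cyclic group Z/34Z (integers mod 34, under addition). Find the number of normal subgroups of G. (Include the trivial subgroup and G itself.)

G is abelian, so every subgroup is normal.
G has 4 subgroups in total, hence 4 normal subgroups.

4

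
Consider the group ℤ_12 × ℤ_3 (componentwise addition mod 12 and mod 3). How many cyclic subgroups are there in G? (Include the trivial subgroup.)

Group the elements of G by the cyclic subgroup they generate; each cyclic subgroup of order d accounts for φ(d) elements.
Cyclic subgroups by order — order 1: 1; order 2: 1; order 3: 4; order 4: 1; order 6: 4; order 12: 4.
Total: 15.

15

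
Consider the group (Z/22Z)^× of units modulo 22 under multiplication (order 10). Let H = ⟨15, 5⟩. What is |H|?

5

|⟨15⟩| = 5 and |⟨5⟩| = 5, so |H| is a multiple of lcm(5, 5) = 5 and divides |G| = 10.
Closing under the operation: H = {1, 3, 5, 9, 15}, so |H| = 5.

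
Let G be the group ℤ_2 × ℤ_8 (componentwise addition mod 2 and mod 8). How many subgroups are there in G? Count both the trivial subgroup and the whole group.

11

|G| = 16, so by Lagrange every subgroup order divides 16. Divisors: 1, 2, 4, 8, 16.
Subgroups by order — order 1: 1; order 2: 3; order 4: 3; order 8: 3; order 16: 1.
Total: 1 + 3 + 3 + 3 + 1 = 11.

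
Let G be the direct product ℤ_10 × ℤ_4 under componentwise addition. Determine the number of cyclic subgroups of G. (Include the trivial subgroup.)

12

A cyclic subgroup of order d is generated by each of its φ(d) elements of order d, so the cyclic subgroups of order d number (#elements of order d)/φ(d).
Cyclic subgroups by order — order 1: 1; order 2: 3; order 4: 2; order 5: 1; order 10: 3; order 20: 2.
Total: 12.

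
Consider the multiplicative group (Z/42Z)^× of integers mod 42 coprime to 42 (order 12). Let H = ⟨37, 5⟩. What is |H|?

|⟨37⟩| = 3 and |⟨5⟩| = 6, so |H| is a multiple of lcm(3, 6) = 6 and divides |G| = 12.
Closing under the operation: H = {1, 5, 17, 25, 37, 41}, so |H| = 6.

6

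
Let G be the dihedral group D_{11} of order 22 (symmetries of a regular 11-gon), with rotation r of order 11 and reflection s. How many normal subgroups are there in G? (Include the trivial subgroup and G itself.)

G has 14 subgroups. Checking conjugation-invariance by order — order 1: 1/1 normal; order 2: 0/11 normal; order 11: 1/1 normal; order 22: 1/1 normal.
Total normal subgroups: 3.

3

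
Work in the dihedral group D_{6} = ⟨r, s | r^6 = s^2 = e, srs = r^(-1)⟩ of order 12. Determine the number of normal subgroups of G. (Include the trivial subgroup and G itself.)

7

G has 16 subgroups. Checking conjugation-invariance by order — order 1: 1/1 normal; order 2: 1/7 normal; order 3: 1/1 normal; order 4: 0/3 normal; order 6: 3/3 normal; order 12: 1/1 normal.
Total normal subgroups: 7.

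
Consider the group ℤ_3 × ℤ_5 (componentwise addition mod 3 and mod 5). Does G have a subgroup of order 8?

No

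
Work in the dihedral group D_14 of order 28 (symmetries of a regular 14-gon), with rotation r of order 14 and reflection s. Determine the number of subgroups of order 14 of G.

|G| = 28 and 14 | 28, so subgroups of order 14 are possible by Lagrange.
The subgroups of order 14 are: {e, r, r^2, r^3, r^4, r^5, r^6, r^7, r^8, r^9, r^10, r^11, r^12, r^13}; {e, r^2, r^4, r^6, r^8, r^10, r^12, s, r^2s, r^4s, r^6s, r^8s, r^10s, r^12s}; {e, r^2, r^4, r^6, r^8, r^10, r^12, rs, r^3s, r^5s, r^7s, r^9s, r^11s, r^13s}.
So G has 3 subgroups of order 14.

3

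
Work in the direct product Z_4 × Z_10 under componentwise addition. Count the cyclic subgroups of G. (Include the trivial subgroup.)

12

A cyclic subgroup of order d is generated by each of its φ(d) elements of order d, so the cyclic subgroups of order d number (#elements of order d)/φ(d).
Cyclic subgroups by order — order 1: 1; order 2: 3; order 4: 2; order 5: 1; order 10: 3; order 20: 2.
Total: 12.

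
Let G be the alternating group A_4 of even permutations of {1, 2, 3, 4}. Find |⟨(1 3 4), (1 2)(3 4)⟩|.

|⟨(1 3 4)⟩| = 3 and |⟨(1 2)(3 4)⟩| = 2, so |H| is a multiple of lcm(3, 2) = 6 and divides |G| = 12.
Closing {(1 3 4), (1 2)(3 4)} under the group operation gives all of G, so |H| = 12.

12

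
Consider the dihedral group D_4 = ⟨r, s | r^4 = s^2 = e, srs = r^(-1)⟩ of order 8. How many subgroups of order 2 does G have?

5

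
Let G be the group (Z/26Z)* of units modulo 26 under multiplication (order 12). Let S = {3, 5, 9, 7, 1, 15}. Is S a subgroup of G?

5 ∈ S but its inverse 21 ∉ S, so S is not a subgroup.

No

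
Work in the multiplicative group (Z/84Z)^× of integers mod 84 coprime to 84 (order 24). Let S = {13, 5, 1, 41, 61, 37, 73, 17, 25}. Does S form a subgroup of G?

No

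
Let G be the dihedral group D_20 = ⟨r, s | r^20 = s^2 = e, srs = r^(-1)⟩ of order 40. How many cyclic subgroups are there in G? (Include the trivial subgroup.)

Group the elements of G by the cyclic subgroup they generate; each cyclic subgroup of order d accounts for φ(d) elements.
Cyclic subgroups by order — order 1: 1; order 2: 21; order 4: 1; order 5: 1; order 10: 1; order 20: 1.
Total: 26.

26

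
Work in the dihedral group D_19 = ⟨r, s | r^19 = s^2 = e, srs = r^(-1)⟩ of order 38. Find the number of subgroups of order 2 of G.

|G| = 38 and 2 | 38, so subgroups of order 2 are possible by Lagrange.
The subgroups of order 2 are: {e, r^10s}; {e, r^11s}; {e, r^12s}; {e, r^13s}; … (19 in all).
So G has 19 subgroups of order 2.

19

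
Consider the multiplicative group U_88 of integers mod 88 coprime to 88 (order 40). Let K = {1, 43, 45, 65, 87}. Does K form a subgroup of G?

Closure fails: 65 · 87 = 23 ∉ K. So K is not a subgroup.

No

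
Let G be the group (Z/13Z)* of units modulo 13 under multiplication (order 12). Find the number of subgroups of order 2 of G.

1

|G| = 12 and 2 | 12, so subgroups of order 2 are possible by Lagrange.
The subgroups of order 2 are: {1, 12}.
So G has 1 subgroup of order 2.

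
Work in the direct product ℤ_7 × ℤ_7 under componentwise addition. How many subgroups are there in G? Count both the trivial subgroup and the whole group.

10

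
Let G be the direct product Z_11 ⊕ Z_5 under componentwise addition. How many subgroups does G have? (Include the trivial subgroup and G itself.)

4

|G| = 55, so by Lagrange every subgroup order divides 55. Divisors: 1, 5, 11, 55.
Subgroups by order — order 1: 1; order 5: 1; order 11: 1; order 55: 1.
Total: 1 + 1 + 1 + 1 = 4.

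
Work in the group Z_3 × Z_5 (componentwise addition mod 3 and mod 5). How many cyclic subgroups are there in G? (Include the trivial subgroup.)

4

A cyclic subgroup of order d is generated by each of its φ(d) elements of order d, so the cyclic subgroups of order d number (#elements of order d)/φ(d).
Cyclic subgroups by order — order 1: 1; order 3: 1; order 5: 1; order 15: 1.
Total: 4.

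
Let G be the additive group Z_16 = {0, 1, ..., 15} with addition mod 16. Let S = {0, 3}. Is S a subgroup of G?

No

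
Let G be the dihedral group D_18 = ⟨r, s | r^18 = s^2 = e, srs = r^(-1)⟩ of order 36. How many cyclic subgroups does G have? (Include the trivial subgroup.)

24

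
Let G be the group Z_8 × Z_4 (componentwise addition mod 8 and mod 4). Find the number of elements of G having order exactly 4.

An element (a,b) has order lcm(ord(a), ord(b)); count pairs with lcm equal to 4.
Enumerating gives 12 such elements.

12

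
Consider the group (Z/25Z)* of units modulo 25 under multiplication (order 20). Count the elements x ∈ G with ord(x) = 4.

2

The elements of order 4 are: 7, 18.
That's 2.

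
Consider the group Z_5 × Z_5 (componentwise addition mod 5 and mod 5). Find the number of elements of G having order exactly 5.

An element (a,b) has order lcm(ord(a), ord(b)); count pairs with lcm equal to 5.
Enumerating gives 24 such elements.

24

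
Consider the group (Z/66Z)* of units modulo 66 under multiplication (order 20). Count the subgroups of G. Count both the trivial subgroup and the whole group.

|G| = 20, so by Lagrange every subgroup order divides 20. Divisors: 1, 2, 4, 5, 10, 20.
Subgroups by order — order 1: 1; order 2: 3; order 4: 1; order 5: 1; order 10: 3; order 20: 1.
Total: 1 + 3 + 1 + 1 + 3 + 1 = 10.

10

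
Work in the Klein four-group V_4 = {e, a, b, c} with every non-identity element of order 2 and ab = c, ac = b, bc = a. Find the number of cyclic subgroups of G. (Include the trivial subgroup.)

4

Group the elements of G by the cyclic subgroup they generate; each cyclic subgroup of order d accounts for φ(d) elements.
Cyclic subgroups by order — order 1: 1; order 2: 3.
Total: 4.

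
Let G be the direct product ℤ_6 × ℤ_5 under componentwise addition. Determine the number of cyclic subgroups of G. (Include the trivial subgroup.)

A cyclic subgroup of order d is generated by each of its φ(d) elements of order d, so the cyclic subgroups of order d number (#elements of order d)/φ(d).
Cyclic subgroups by order — order 1: 1; order 2: 1; order 3: 1; order 5: 1; order 6: 1; order 10: 1; order 15: 1; order 30: 1.
Total: 8.

8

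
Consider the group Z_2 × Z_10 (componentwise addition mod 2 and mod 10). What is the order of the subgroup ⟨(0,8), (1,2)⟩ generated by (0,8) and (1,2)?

10

|⟨(0,8)⟩| = 5 and |⟨(1,2)⟩| = 10, so |H| is a multiple of lcm(5, 10) = 10 and divides |G| = 20.
Closing under the operation: H = {(0,0), (0,2), (0,4), (0,6), (0,8), (1,0), (1,2), (1,4), (1,6), (1,8)}, so |H| = 10.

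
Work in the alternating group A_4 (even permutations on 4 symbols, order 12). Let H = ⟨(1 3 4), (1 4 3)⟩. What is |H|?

|⟨(1 3 4)⟩| = 3 and |⟨(1 4 3)⟩| = 3, so |H| is a multiple of lcm(3, 3) = 3 and divides |G| = 12.
Closing under the operation: H = {e, (1 3 4), (1 4 3)}, so |H| = 3.

3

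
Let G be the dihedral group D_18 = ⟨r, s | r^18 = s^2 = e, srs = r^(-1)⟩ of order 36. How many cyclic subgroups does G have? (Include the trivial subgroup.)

A cyclic subgroup of order d is generated by each of its φ(d) elements of order d, so the cyclic subgroups of order d number (#elements of order d)/φ(d).
Cyclic subgroups by order — order 1: 1; order 2: 19; order 3: 1; order 6: 1; order 9: 1; order 18: 1.
Total: 24.

24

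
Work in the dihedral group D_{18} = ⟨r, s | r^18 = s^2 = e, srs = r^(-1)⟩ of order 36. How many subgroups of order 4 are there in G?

9

|G| = 36 and 4 | 36, so subgroups of order 4 are possible by Lagrange.
The subgroups of order 4 are: {e, r^9, rs, r^10s}; {e, r^9, r^2s, r^11s}; {e, r^9, r^3s, r^12s}; {e, r^9, r^4s, r^13s}; … (9 in all).
So G has 9 subgroups of order 4.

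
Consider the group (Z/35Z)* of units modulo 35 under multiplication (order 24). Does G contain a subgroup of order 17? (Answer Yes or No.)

No

17 does not divide |G| = 24, so by Lagrange no subgroup of order 17 exists.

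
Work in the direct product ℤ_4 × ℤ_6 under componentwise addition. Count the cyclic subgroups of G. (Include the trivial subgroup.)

12

Group the elements of G by the cyclic subgroup they generate; each cyclic subgroup of order d accounts for φ(d) elements.
Cyclic subgroups by order — order 1: 1; order 2: 3; order 3: 1; order 4: 2; order 6: 3; order 12: 2.
Total: 12.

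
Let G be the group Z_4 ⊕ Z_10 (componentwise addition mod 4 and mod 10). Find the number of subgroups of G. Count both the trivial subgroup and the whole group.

16

|G| = 40, so by Lagrange every subgroup order divides 40. Divisors: 1, 2, 4, 5, 8, 10, 20, 40.
Subgroups by order — order 1: 1; order 2: 3; order 4: 3; order 5: 1; order 8: 1; order 10: 3; order 20: 3; order 40: 1.
Total: 1 + 3 + 3 + 1 + 1 + 3 + 3 + 1 = 16.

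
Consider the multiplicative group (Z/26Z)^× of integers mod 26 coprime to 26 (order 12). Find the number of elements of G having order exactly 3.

The elements of order 3 are: 3, 9.
That's 2.

2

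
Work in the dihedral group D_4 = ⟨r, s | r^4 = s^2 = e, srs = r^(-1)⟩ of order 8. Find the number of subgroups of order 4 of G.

|G| = 8 and 4 | 8, so subgroups of order 4 are possible by Lagrange.
The subgroups of order 4 are: {e, r, r^2, r^3}; {e, r^2, s, r^2s}; {e, r^2, rs, r^3s}.
So G has 3 subgroups of order 4.

3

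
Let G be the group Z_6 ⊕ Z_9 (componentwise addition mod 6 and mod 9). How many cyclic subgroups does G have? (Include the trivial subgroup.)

16

A cyclic subgroup of order d is generated by each of its φ(d) elements of order d, so the cyclic subgroups of order d number (#elements of order d)/φ(d).
Cyclic subgroups by order — order 1: 1; order 2: 1; order 3: 4; order 6: 4; order 9: 3; order 18: 3.
Total: 16.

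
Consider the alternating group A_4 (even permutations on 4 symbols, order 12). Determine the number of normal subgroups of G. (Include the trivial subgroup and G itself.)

3

G has 10 subgroups. Checking conjugation-invariance by order — order 1: 1/1 normal; order 2: 0/3 normal; order 3: 0/4 normal; order 4: 1/1 normal; order 12: 1/1 normal.
Total normal subgroups: 3.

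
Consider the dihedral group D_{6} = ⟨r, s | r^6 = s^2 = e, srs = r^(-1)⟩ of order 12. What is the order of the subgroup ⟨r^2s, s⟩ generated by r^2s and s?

|⟨r^2s⟩| = 2 and |⟨s⟩| = 2, so |H| is a multiple of lcm(2, 2) = 2 and divides |G| = 12.
Closing under the operation: H = {e, r^2, r^4, s, r^2s, r^4s}, so |H| = 6.

6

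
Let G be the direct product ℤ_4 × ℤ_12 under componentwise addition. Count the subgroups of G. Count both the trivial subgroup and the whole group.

30

|G| = 48, so by Lagrange every subgroup order divides 48. Divisors: 1, 2, 3, 4, 6, 8, 12, 16, 24, 48.
Subgroups by order — order 1: 1; order 2: 3; order 3: 1; order 4: 7; order 6: 3; order 8: 3; order 12: 7; order 16: 1; order 24: 3; order 48: 1.
Total: 1 + 3 + 1 + 7 + 3 + 3 + 7 + 1 + 3 + 1 = 30.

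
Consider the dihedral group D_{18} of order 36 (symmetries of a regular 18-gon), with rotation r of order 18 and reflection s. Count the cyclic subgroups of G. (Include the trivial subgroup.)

Group the elements of G by the cyclic subgroup they generate; each cyclic subgroup of order d accounts for φ(d) elements.
Cyclic subgroups by order — order 1: 1; order 2: 19; order 3: 1; order 6: 1; order 9: 1; order 18: 1.
Total: 24.

24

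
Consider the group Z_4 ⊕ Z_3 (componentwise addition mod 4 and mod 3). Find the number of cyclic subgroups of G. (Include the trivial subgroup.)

A cyclic subgroup of order d is generated by each of its φ(d) elements of order d, so the cyclic subgroups of order d number (#elements of order d)/φ(d).
Cyclic subgroups by order — order 1: 1; order 2: 1; order 3: 1; order 4: 1; order 6: 1; order 12: 1.
Total: 6.

6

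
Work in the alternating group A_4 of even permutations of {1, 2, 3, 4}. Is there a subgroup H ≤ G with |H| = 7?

No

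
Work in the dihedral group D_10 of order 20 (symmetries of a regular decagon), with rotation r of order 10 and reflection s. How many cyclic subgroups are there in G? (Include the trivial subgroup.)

Group the elements of G by the cyclic subgroup they generate; each cyclic subgroup of order d accounts for φ(d) elements.
Cyclic subgroups by order — order 1: 1; order 2: 11; order 5: 1; order 10: 1.
Total: 14.

14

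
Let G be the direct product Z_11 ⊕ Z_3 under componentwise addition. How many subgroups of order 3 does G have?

1

|G| = 33 and 3 | 33, so subgroups of order 3 are possible by Lagrange.
The subgroups of order 3 are: {(0,0), (0,1), (0,2)}.
So G has 1 subgroup of order 3.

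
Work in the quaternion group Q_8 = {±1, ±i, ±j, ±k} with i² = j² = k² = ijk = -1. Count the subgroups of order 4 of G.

|G| = 8 and 4 | 8, so subgroups of order 4 are possible by Lagrange.
The subgroups of order 4 are: {1, -1, i, -i}; {1, -1, j, -j}; {1, -1, k, -k}.
So G has 3 subgroups of order 4.

3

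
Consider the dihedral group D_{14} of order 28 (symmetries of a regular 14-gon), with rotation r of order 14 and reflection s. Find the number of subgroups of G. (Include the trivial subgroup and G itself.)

28

|G| = 28, so by Lagrange every subgroup order divides 28. Divisors: 1, 2, 4, 7, 14, 28.
Subgroups by order — order 1: 1; order 2: 15; order 4: 7; order 7: 1; order 14: 3; order 28: 1.
Total: 1 + 15 + 7 + 1 + 3 + 1 = 28.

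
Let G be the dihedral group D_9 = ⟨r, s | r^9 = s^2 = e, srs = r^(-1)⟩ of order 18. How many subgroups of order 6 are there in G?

|G| = 18 and 6 | 18, so subgroups of order 6 are possible by Lagrange.
The subgroups of order 6 are: {e, r^3, r^6, r^2s, r^5s, r^8s}; {e, r^3, r^6, s, r^3s, r^6s}; {e, r^3, r^6, rs, r^4s, r^7s}.
So G has 3 subgroups of order 6.

3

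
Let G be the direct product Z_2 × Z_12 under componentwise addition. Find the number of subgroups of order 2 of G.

3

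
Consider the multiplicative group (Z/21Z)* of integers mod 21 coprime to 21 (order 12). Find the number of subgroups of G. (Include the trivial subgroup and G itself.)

|G| = 12, so by Lagrange every subgroup order divides 12. Divisors: 1, 2, 3, 4, 6, 12.
Subgroups by order — order 1: 1; order 2: 3; order 3: 1; order 4: 1; order 6: 3; order 12: 1.
Total: 1 + 3 + 1 + 1 + 3 + 1 = 10.

10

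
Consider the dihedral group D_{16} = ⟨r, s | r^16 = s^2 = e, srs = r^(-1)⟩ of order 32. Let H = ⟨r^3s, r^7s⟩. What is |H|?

8

|⟨r^3s⟩| = 2 and |⟨r^7s⟩| = 2, so |H| is a multiple of lcm(2, 2) = 2 and divides |G| = 32.
Closing under the operation: H = {e, r^4, r^8, r^12, r^3s, r^7s, r^11s, r^15s}, so |H| = 8.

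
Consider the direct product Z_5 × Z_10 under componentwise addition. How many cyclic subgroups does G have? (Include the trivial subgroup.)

14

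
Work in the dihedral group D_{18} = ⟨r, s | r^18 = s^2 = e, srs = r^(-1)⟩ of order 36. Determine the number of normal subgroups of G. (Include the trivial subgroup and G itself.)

G has 45 subgroups. Checking conjugation-invariance by order — order 1: 1/1 normal; order 2: 1/19 normal; order 3: 1/1 normal; order 4: 0/9 normal; order 6: 1/7 normal; order 9: 1/1 normal; order 12: 0/3 normal; order 18: 3/3 normal; order 36: 1/1 normal.
Total normal subgroups: 9.

9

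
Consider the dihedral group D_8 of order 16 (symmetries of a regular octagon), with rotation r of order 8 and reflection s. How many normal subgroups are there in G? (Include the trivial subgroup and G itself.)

7

G has 19 subgroups. Checking conjugation-invariance by order — order 1: 1/1 normal; order 2: 1/9 normal; order 4: 1/5 normal; order 8: 3/3 normal; order 16: 1/1 normal.
Total normal subgroups: 7.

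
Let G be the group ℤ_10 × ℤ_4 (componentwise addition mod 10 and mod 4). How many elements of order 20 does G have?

16

An element (a,b) has order lcm(ord(a), ord(b)); count pairs with lcm equal to 20.
Enumerating gives 16 such elements.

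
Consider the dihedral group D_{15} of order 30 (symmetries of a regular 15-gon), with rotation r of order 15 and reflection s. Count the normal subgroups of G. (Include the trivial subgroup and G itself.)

5

G has 28 subgroups. Checking conjugation-invariance by order — order 1: 1/1 normal; order 2: 0/15 normal; order 3: 1/1 normal; order 5: 1/1 normal; order 6: 0/5 normal; order 10: 0/3 normal; order 15: 1/1 normal; order 30: 1/1 normal.
Total normal subgroups: 5.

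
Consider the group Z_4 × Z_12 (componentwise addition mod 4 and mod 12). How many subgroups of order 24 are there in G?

3

|G| = 48 and 24 | 48, so subgroups of order 24 are possible by Lagrange.
The subgroups of order 24 are: {(0,0), (0,1), (0,2), (0,3), (0,4), (0,5), (0,6), (0,7), (0,8), (0,9), (0,10), (0,11), (2,0), (2,1), (2,2), (2,3), (2,4), (2,5), (2,6), (2,7), (2,8), (2,9), (2,10), (2,11)}; {(0,0), (0,2), (0,4), (0,6), (0,8), (0,10), (1,0), (1,2), (1,4), (1,6), (1,8), (1,10), (2,0), (2,2), (2,4), (2,6), (2,8), (2,10), (3,0), (3,2), (3,4), (3,6), (3,8), (3,10)}; {(0,0), (0,2), (0,4), (0,6), (0,8), (0,10), (1,1), (1,3), (1,5), (1,7), (1,9), (1,11), (2,0), (2,2), (2,4), (2,6), (2,8), (2,10), (3,1), (3,3), (3,5), (3,7), (3,9), (3,11)}.
So G has 3 subgroups of order 24.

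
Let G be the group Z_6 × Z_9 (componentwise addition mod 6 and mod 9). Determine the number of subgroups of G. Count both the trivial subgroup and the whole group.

|G| = 54, so by Lagrange every subgroup order divides 54. Divisors: 1, 2, 3, 6, 9, 18, 27, 54.
Subgroups by order — order 1: 1; order 2: 1; order 3: 4; order 6: 4; order 9: 4; order 18: 4; order 27: 1; order 54: 1.
Total: 1 + 1 + 4 + 4 + 4 + 4 + 1 + 1 = 20.

20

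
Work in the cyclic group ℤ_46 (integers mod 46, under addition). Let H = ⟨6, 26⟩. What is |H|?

23

|⟨6⟩| = 23 and |⟨26⟩| = 23, so |H| is a multiple of lcm(23, 23) = 23 and divides |G| = 46.
Closing under the operation: H = {0, 2, 4, 6, 8, 10, 12, 14, 16, 18, 20, 22, 24, 26, 28, 30, 32, 34, 36, 38, 40, 42, 44}, so |H| = 23.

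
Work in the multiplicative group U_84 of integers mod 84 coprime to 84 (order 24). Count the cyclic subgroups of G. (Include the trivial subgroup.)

16

A cyclic subgroup of order d is generated by each of its φ(d) elements of order d, so the cyclic subgroups of order d number (#elements of order d)/φ(d).
Cyclic subgroups by order — order 1: 1; order 2: 7; order 3: 1; order 6: 7.
Total: 16.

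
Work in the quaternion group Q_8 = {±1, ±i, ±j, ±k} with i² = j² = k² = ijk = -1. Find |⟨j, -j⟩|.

|⟨j⟩| = 4 and |⟨-j⟩| = 4, so |H| is a multiple of lcm(4, 4) = 4 and divides |G| = 8.
Closing under the operation: H = {1, -1, j, -j}, so |H| = 4.

4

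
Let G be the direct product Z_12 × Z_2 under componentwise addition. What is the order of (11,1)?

The order of (11,1) in Z_12 × Z_2 is lcm(ord(11) in Z_12, ord(1) in Z_2).
ord(11) = 12 and ord(1) = 2, so |⟨(11,1)⟩| = lcm(12, 2) = 12.

12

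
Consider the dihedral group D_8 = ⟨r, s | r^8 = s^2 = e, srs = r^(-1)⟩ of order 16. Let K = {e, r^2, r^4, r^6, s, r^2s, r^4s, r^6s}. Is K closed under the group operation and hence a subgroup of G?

Yes

|K| = 8 divides |G| = 16, consistent with Lagrange.
K contains the identity, every element's inverse is in K, and K is closed under ·: it is a subgroup.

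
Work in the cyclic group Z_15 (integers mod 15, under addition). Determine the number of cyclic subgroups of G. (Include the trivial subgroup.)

4

A cyclic subgroup of order d is generated by each of its φ(d) elements of order d, so the cyclic subgroups of order d number (#elements of order d)/φ(d).
Cyclic subgroups by order — order 1: 1; order 3: 1; order 5: 1; order 15: 1.
Total: 4.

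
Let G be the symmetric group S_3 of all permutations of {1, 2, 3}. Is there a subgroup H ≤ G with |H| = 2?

Yes

2 | 6. A subgroup of order 2 is {e, (1 2)}.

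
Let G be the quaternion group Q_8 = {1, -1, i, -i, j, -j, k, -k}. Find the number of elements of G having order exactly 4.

The elements of order 4 are: i, -i, j, -j, k, -k.
That's 6.

6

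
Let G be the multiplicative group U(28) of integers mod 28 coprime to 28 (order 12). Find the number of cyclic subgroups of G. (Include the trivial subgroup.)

8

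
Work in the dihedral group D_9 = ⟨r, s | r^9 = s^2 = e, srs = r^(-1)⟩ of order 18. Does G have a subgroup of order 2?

2 | 18. A subgroup of order 2 is {e, r^2s}.

Yes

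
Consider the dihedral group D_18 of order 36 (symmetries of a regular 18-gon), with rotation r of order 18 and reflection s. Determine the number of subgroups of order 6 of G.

|G| = 36 and 6 | 36, so subgroups of order 6 are possible by Lagrange.
The subgroups of order 6 are: {e, r^6, r^12, r^4s, r^10s, r^16s}; {e, r^6, r^12, r^5s, r^11s, r^17s}; {e, r^6, r^12, s, r^6s, r^12s}; {e, r^6, r^12, rs, r^7s, r^13s}; … (7 in all).
So G has 7 subgroups of order 6.

7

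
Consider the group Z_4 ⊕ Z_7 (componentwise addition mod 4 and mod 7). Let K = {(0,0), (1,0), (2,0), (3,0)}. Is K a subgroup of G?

Yes

|K| = 4 divides |G| = 28, consistent with Lagrange.
K contains the identity, every element's inverse is in K, and K is closed under +: it is a subgroup.
In fact K = ⟨(1,0)⟩.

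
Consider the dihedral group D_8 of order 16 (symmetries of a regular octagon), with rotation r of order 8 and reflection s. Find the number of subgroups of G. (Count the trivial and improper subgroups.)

19

|G| = 16, so by Lagrange every subgroup order divides 16. Divisors: 1, 2, 4, 8, 16.
Subgroups by order — order 1: 1; order 2: 9; order 4: 5; order 8: 3; order 16: 1.
Total: 1 + 9 + 5 + 3 + 1 = 19.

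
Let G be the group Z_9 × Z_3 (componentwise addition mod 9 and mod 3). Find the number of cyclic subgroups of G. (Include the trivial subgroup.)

Group the elements of G by the cyclic subgroup they generate; each cyclic subgroup of order d accounts for φ(d) elements.
Cyclic subgroups by order — order 1: 1; order 3: 4; order 9: 3.
Total: 8.

8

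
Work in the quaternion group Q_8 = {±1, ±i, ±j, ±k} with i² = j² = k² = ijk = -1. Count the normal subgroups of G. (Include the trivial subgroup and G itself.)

G has 6 subgroups. Checking conjugation-invariance by order — order 1: 1/1 normal; order 2: 1/1 normal; order 4: 3/3 normal; order 8: 1/1 normal.
Total normal subgroups: 6.

6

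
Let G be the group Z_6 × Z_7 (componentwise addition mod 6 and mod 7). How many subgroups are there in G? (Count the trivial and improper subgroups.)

8

|G| = 42, so by Lagrange every subgroup order divides 42. Divisors: 1, 2, 3, 6, 7, 14, 21, 42.
Subgroups by order — order 1: 1; order 2: 1; order 3: 1; order 6: 1; order 7: 1; order 14: 1; order 21: 1; order 42: 1.
Total: 1 + 1 + 1 + 1 + 1 + 1 + 1 + 1 = 8.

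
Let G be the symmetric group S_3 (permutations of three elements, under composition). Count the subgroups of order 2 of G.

3

|G| = 6 and 2 | 6, so subgroups of order 2 are possible by Lagrange.
The subgroups of order 2 are: {e, (1 2)}; {e, (1 3)}; {e, (2 3)}.
So G has 3 subgroups of order 2.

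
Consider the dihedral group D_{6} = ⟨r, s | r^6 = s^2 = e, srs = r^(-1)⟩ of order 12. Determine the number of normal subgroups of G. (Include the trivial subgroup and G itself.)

7

G has 16 subgroups. Checking conjugation-invariance by order — order 1: 1/1 normal; order 2: 1/7 normal; order 3: 1/1 normal; order 4: 0/3 normal; order 6: 3/3 normal; order 12: 1/1 normal.
Total normal subgroups: 7.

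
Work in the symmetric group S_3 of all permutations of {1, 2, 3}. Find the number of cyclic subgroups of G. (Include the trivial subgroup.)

Group the elements of G by the cyclic subgroup they generate; each cyclic subgroup of order d accounts for φ(d) elements.
Cyclic subgroups by order — order 1: 1; order 2: 3; order 3: 1.
Total: 5.

5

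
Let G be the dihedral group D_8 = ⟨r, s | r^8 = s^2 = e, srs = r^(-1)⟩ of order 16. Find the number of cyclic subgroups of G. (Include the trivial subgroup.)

A cyclic subgroup of order d is generated by each of its φ(d) elements of order d, so the cyclic subgroups of order d number (#elements of order d)/φ(d).
Cyclic subgroups by order — order 1: 1; order 2: 9; order 4: 1; order 8: 1.
Total: 12.

12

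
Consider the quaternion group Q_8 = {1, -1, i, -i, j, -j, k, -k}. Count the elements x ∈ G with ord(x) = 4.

6

The elements of order 4 are: i, -i, j, -j, k, -k.
That's 6.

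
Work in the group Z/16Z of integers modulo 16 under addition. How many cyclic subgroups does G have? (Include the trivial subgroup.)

5

Group the elements of G by the cyclic subgroup they generate; each cyclic subgroup of order d accounts for φ(d) elements.
Cyclic subgroups by order — order 1: 1; order 2: 1; order 4: 1; order 8: 1; order 16: 1.
Total: 5.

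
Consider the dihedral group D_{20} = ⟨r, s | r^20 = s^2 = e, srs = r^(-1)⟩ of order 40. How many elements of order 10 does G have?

The elements of order 10 are: r^2, r^6, r^14, r^18.
That's 4.

4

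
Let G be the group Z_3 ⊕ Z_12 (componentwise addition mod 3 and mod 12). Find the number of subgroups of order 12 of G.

|G| = 36 and 12 | 36, so subgroups of order 12 are possible by Lagrange.
The subgroups of order 12 are: {(0,0), (0,1), (0,2), (0,3), (0,4), (0,5), (0,6), (0,7), (0,8), (0,9), (0,10), (0,11)}; {(0,0), (0,3), (0,6), (0,9), (1,0), (1,3), (1,6), (1,9), (2,0), (2,3), (2,6), (2,9)}; {(0,0), (0,3), (0,6), (0,9), (1,1), (1,4), (1,7), (1,10), (2,2), (2,5), (2,8), (2,11)}; {(0,0), (0,3), (0,6), (0,9), (1,2), (1,5), (1,8), (1,11), (2,1), (2,4), (2,7), (2,10)}.
So G has 4 subgroups of order 12.

4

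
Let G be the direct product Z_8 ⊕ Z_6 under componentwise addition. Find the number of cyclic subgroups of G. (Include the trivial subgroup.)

16

Group the elements of G by the cyclic subgroup they generate; each cyclic subgroup of order d accounts for φ(d) elements.
Cyclic subgroups by order — order 1: 1; order 2: 3; order 3: 1; order 4: 2; order 6: 3; order 8: 2; order 12: 2; order 24: 2.
Total: 16.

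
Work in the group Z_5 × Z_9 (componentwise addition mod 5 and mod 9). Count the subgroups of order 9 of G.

1

|G| = 45 and 9 | 45, so subgroups of order 9 are possible by Lagrange.
The subgroups of order 9 are: {(0,0), (0,1), (0,2), (0,3), (0,4), (0,5), (0,6), (0,7), (0,8)}.
So G has 1 subgroup of order 9.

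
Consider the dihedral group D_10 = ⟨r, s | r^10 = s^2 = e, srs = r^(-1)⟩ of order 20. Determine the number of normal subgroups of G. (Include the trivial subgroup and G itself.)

G has 22 subgroups. Checking conjugation-invariance by order — order 1: 1/1 normal; order 2: 1/11 normal; order 4: 0/5 normal; order 5: 1/1 normal; order 10: 3/3 normal; order 20: 1/1 normal.
Total normal subgroups: 7.

7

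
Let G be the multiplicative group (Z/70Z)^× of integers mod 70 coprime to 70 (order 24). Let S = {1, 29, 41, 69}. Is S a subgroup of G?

Yes

|S| = 4 divides |G| = 24, consistent with Lagrange.
S contains the identity, every element's inverse is in S, and S is closed under ·: it is a subgroup.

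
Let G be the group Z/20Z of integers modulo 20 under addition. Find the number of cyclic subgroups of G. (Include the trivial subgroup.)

A cyclic subgroup of order d is generated by each of its φ(d) elements of order d, so the cyclic subgroups of order d number (#elements of order d)/φ(d).
Cyclic subgroups by order — order 1: 1; order 2: 1; order 4: 1; order 5: 1; order 10: 1; order 20: 1.
Total: 6.

6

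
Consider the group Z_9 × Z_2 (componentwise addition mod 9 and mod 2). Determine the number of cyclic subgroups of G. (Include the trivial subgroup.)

6

Each element a generates a cyclic subgroup ⟨a⟩; distinct elements may generate the same one (a cyclic group of order d has φ(d) generators).
Cyclic subgroups by order — order 1: 1; order 2: 1; order 3: 1; order 6: 1; order 9: 1; order 18: 1.
Total: 6.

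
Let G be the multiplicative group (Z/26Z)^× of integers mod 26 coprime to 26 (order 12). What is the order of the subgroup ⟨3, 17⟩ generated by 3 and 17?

6

|⟨3⟩| = 3 and |⟨17⟩| = 6, so |H| is a multiple of lcm(3, 6) = 6 and divides |G| = 12.
Closing under the operation: H = {1, 3, 9, 17, 23, 25}, so |H| = 6.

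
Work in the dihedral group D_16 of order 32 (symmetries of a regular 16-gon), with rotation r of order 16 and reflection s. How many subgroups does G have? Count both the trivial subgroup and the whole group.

36

|G| = 32, so by Lagrange every subgroup order divides 32. Divisors: 1, 2, 4, 8, 16, 32.
Subgroups by order — order 1: 1; order 2: 17; order 4: 9; order 8: 5; order 16: 3; order 32: 1.
Total: 1 + 17 + 9 + 5 + 3 + 1 = 36.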